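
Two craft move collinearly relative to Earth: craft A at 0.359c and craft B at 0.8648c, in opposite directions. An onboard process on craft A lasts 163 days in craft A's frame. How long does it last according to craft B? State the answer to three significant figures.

456 days

Speed of craft A in craft B's frame: u = (v_A + v_B)/(1 + v_A v_B/c²) = (0.359 + 0.8648)/(1 + 0.359×0.8648) = 1.2238/1.3104632 = 0.93387; |u| = 0.93387c.
At |u| = 0.93387c, γ = (1 − 0.872113)^(−1/2) = 2.7963.
The clock on craft A records proper time, so craft B measures Δt = γΔτ = 2.7963 × 163 = 456 days.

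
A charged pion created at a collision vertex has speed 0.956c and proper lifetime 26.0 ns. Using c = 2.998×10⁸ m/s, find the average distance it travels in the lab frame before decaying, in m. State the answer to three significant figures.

25.4 m

With β = 0.956, γ = 1/√(1 − 0.956²) = 1/√0.086064 = 3.4087.
Lab-frame lifetime: Δt = γτ = 3.4087 × 26.0 ns = 88.626 ns.
Distance: d = vΔt = 0.956 × 2.998×10⁸ m/s × 8.8626×10^-8 s = 25.4 m.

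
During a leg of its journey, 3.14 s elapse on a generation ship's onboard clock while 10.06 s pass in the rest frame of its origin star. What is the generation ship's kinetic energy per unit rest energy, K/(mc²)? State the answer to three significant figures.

From Δt = γΔτ: γ = 10.06/3.14 = 3.20382.
Since K = (γ−1)mc², K/(mc²) = 3.20382 − 1 = 2.20.

2.20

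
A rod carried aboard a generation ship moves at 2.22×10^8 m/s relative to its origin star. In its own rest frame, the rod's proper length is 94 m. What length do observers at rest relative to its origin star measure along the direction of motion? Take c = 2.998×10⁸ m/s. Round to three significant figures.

63.2 m

β = v/c = (2.22×10^8 m/s)/(2.998×10⁸ m/s) = 0.740494.
With β = 0.740494, γ = 1/√(1 − 0.740494²) = 1/√0.4516686 = 1.488.
Length contraction: L = L₀/γ = 94/1.488 = 63.2 m.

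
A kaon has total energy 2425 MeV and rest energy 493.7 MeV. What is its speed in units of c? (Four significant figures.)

0.9791c

γ = E/(mc²) = 2425/493.7 = 4.9119.
β = √(1 − 1/γ²) = √(1 − 0.0414478) = √0.9585522 = 0.9791.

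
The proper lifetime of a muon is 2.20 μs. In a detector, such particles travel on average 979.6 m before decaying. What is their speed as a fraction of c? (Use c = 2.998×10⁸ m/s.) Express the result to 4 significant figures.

Let x = d/(cτ) = 979.6 m / (2.998×10⁸ m/s × 2.200×10^-6 s) = 1.4852. Since d = βγcτ, x = βγ = β/√(1−β²).
Solving: β² = x²/(1+x²) = 2.20582/3.20582 = 0.688067, so β = 0.8295.

0.8295c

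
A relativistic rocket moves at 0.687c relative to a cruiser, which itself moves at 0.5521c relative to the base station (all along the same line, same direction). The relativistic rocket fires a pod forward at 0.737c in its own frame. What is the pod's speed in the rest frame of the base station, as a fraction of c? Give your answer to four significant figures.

0.9839c

First combine the pod and relativistic rocket (S''→S'): u₁ = (0.737 + 0.687)/(1 + 0.737×0.687) = 1.424/1.506319 = 0.94535.
Then combine with the cruiser (S'→S): u = (0.94535 + 0.5521)/(1 + 0.94535×0.5521) = 1.49745/1.521927735 = 0.98392.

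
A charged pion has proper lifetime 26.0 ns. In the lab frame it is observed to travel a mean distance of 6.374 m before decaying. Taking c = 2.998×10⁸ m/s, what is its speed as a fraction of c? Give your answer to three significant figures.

d = βγcτ ⇒ βγ = d/(cτ) = 6.374 m / (7.7948 m) = 0.81772.
β = (βγ)/√(1+(βγ)²) = 0.81772/√1.668666 = 0.633.

0.633c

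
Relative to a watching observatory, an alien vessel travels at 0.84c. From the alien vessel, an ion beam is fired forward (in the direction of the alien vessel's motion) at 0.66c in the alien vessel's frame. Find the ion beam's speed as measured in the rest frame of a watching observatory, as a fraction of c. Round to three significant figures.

In units of c, u = (u' + v)/(1 + u'v) with u' = 0.66 and v = 0.84.
Numerator: 0.66 + 0.84 = 1.5. Denominator: 1 + (0.66)(0.84) = 1.5544.
u = 1.5/1.5544 = 0.965, so the speed is 0.965c.

0.965c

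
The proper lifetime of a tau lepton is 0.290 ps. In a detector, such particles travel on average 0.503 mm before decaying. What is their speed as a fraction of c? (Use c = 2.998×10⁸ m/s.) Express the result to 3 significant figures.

0.985c

Let x = d/(cτ) = 5.030×10^-4 m / (2.998×10⁸ m/s × 2.900×10^-13 s) = 5.7855. Since d = βγcτ, x = βγ = β/√(1−β²).
Solving: β² = x²/(1+x²) = 33.472/34.472 = 0.970991, so β = 0.985.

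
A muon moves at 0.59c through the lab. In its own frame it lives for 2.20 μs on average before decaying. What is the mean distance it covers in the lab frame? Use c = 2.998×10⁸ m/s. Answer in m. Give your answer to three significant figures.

482 m

γ = 1/√(1 − β²) = 1/√(1 − 0.3481) = 1/√0.6519 = 1/0.807403 = 1.2385.
Lab-frame lifetime: Δt = γτ = 1.2385 × 2.20 μs = 2.7247 μs.
Distance: d = vΔt = 0.59 × 2.998×10⁸ m/s × 2.7247×10^-6 s = 482 m.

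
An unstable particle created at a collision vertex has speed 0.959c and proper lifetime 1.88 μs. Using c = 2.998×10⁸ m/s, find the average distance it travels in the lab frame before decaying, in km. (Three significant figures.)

1.91 km

With β = 0.959, γ = 1/√(1 − 0.959²) = 1/√0.080319 = 3.5285.
Lab-frame lifetime: Δt = γτ = 3.5285 × 1.88 μs = 6.6336 μs.
Distance: d = vΔt = 0.959 × 2.998×10⁸ m/s × 6.6336×10^-6 s = 1910 m = 1.91 km.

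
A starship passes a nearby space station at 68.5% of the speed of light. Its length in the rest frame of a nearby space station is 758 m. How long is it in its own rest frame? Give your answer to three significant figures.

β² = 0.469225, so γ = 1/√0.530775 = 1.3726.
Proper length: L₀ = γ·L = 1.3726 × 758 = 1040 m.

1040 m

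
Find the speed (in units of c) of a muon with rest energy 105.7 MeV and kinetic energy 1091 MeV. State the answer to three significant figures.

γ = 1 + K/(mc²) = 1 + 1091/105.7 = 11.322.
β = √(1 − 1/γ²) = √(1 − 0.00780106) = √0.99219894 = 0.996.

0.996c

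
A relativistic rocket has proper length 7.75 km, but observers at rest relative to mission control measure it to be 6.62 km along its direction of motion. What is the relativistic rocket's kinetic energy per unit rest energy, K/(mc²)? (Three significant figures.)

γ = L₀/L = 7.75/6.62 = 1.17069.
Since K = (γ−1)mc², K/(mc²) = 1.17069 − 1 = 0.171.

0.171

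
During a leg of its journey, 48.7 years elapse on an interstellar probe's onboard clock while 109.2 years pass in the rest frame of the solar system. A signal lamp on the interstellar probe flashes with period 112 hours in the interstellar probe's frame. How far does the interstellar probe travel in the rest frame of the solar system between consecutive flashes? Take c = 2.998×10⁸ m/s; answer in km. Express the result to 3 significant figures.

2.43×10^11 km

γ = Δt/Δτ = 109.2/48.7 = 2.2423.
β = √(1 − 1/γ²) = 0.89505. Lab-frame period = γτ = 2.2423×112 hours = 251.14 hours. Distance = βc × γτ = 0.89505 × 2.998×10⁸ m/s × 904104 s = 2.4260×10^14 m = 2.43×10^11 km.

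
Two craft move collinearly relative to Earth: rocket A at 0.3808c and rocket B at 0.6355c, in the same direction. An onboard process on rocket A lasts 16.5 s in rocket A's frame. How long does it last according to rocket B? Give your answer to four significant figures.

Speed of rocket A in rocket B's frame: u = (v_A − v_B)/(1 − v_A v_B/c²) = (0.3808 − 0.6355)/(1 − 0.3808×0.6355) = −0.2547/0.7580016 = −0.33602; |u| = 0.33602c.
At |u| = 0.33602c, γ = (1 − 0.112909)^(−1/2) = 1.0617.
Rocket A's interval is proper; time dilation gives Δt_B = γΔτ = 1.0617 × 16.5 s = 17.52 s.

17.52 s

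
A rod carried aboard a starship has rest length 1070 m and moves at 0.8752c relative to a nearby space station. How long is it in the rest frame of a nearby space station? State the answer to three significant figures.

518 m

β² = 0.76597504, so γ = 1/√0.23402496 = 2.0671.
Length contraction: L = L₀/γ = 1070/2.0671 = 518 m.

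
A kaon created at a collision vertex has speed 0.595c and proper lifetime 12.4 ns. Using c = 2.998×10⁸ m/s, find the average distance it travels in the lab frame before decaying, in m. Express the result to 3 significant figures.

2.75 m

β² = 0.354025, so γ = 1/√0.645975 = 1.2442.
Lab-frame lifetime: Δt = γτ = 1.2442 × 12.4 ns = 15.428 ns.
Distance: d = vΔt = 0.595 × 2.998×10⁸ m/s × 1.5428×10^-8 s = 2.75 m.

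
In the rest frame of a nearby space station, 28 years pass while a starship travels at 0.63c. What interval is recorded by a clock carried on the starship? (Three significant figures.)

21.7 years

γ = 1/√(1 − β²) = 1/√(1 − 0.3969) = 1/√0.6031 = 1/0.776595 = 1.2877.
The moving clock records proper time: Δτ = Δt/γ = 28/1.2877 = 21.7 years.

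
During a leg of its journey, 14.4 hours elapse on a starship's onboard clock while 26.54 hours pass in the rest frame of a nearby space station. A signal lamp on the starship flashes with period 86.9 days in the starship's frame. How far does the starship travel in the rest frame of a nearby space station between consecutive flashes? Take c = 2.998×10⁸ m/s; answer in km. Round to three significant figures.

3.48×10^12 km

The time-dilation ratio gives γ = 26.54/14.4 = 1.84306.
β = √(1 − 1/γ²) = 0.84001. Lab-frame period = γτ = 1.84306×86.9 days = 160.16 days. Distance = βc × γτ = 0.84001 × 2.998×10⁸ m/s × 13837824 s = 3.4848×10^15 m = 3.48×10^12 km.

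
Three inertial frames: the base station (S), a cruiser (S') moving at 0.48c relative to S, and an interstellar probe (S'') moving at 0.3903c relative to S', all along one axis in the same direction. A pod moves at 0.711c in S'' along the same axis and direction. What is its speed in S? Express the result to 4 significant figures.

0.9493c

First combine the pod and interstellar probe (S''→S'): u₁ = (0.711 + 0.3903)/(1 + 0.711×0.3903) = 1.1013/1.2775033 = 0.86207.
Then combine with the cruiser (S'→S): u = (0.86207 + 0.48)/(1 + 0.86207×0.48) = 1.34207/1.4137936 = 0.94927.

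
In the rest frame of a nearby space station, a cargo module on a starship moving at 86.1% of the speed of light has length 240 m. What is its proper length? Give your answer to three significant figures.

With β = 0.861, γ = 1/√(1 − 0.861²) = 1/√0.258679 = 1.9662.
Proper length: L₀ = γ·L = 1.9662 × 240 = 472 m.

472 m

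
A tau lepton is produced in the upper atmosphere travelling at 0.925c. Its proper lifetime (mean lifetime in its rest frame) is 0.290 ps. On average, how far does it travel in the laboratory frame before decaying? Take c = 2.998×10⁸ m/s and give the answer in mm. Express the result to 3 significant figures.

β² = 0.855625, so γ = 1/√0.144375 = 2.6318.
Lab-frame lifetime: Δt = γτ = 2.6318 × 0.290 ps = 0.76322 ps.
Distance: d = vΔt = 0.925 × 2.998×10⁸ m/s × 7.6322×10^-13 s = 2.12×10^-4 m = 0.212 mm.

0.212 mm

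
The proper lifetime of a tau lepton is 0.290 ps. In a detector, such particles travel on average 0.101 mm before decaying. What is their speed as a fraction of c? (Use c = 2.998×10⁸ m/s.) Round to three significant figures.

0.758c

Let x = d/(cτ) = 1.010×10^-4 m / (2.998×10⁸ m/s × 2.900×10^-13 s) = 1.1617. Since d = βγcτ, x = βγ = β/√(1−β²).
Solving: β² = x²/(1+x²) = 1.34955/2.34955 = 0.574387, so β = 0.758.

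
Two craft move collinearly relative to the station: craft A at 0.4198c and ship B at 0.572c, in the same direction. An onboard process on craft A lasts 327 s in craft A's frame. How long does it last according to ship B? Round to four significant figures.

Transform craft A's velocity into ship B's frame: (0.4198 − 0.572)/(1 − 0.4198·0.572) = −0.1522/0.7598744, so the relative speed is 0.2003c.
γ for this relative speed: γ = 1/√(1 − 0.0401201) = 1.0207.
The clock on craft A records proper time, so ship B measures Δt = γΔτ = 1.0207 × 327 = 333.8 s.

333.8 s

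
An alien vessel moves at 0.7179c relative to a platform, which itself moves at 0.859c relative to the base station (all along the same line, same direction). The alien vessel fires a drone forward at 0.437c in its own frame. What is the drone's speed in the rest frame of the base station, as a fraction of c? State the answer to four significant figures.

Compose velocities in two stages. Stage 1 (into S'): u₁ = (0.437+0.7179)/(1+0.437×0.7179) = 0.87911.
Stage 2 (into S): u = (0.87911+0.859)/(1+0.87911×0.859) = 0.99029, so the speed is 0.9903c.

0.9903c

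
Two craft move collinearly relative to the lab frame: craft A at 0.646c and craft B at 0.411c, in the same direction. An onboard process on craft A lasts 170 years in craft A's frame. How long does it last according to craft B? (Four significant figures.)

Speed of craft A in craft B's frame: u = (v_A − v_B)/(1 − v_A v_B/c²) = (0.646 − 0.411)/(1 − 0.646×0.411) = 0.235/0.734494 = 0.31995; |u| = 0.31995c.
At |u| = 0.31995c, γ = (1 − 0.102368)^(−1/2) = 1.0555.
Craft A's interval is proper; time dilation gives Δt_B = γΔτ = 1.0555 × 170 years = 179.4 years.

179.4 years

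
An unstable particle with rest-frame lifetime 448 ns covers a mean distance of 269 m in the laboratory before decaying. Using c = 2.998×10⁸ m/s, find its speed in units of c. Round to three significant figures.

0.895c

d = βγcτ ⇒ βγ = d/(cτ) = 269.0 m / (134.3104 m) = 2.0028.
β = (βγ)/√(1+(βγ)²) = 2.0028/√5.01121 = 0.895.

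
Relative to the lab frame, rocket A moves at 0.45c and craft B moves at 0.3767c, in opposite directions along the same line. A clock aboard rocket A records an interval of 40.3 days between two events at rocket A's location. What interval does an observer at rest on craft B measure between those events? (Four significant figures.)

Transform rocket A's velocity into craft B's frame: (0.45 + 0.3767)/(1 + 0.45·0.3767) = 0.8267/1.169515, so the relative speed is 0.70687c.
γ for this relative speed: γ = 1/√(1 − 0.499665) = 1.4137.
Rocket A's interval is proper; time dilation gives Δt_B = γΔτ = 1.4137 × 40.3 days = 56.97 days.

56.97 days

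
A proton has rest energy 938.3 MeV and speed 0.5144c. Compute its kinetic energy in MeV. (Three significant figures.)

γ = 1/√(1 − β²) = 1/√(1 − 0.26460736) = 1/√0.73539264 = 1/0.85755 = 1.16611.
Kinetic energy: K = (γ − 1)mc² = (1.16611 − 1) × 938.3 MeV = 0.16611 × 938.3 = 156 MeV.

156 MeV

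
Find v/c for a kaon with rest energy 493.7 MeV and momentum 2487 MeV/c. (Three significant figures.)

pc/(mc²) = 2487/493.7 = 5.0375 = βγ = β/√(1−β²).
So β² = x²/(1 + x²) with x = 5.0375: x² = 25.3764, β² = 25.3764/26.3764 = 0.962087, β = 0.981.

0.981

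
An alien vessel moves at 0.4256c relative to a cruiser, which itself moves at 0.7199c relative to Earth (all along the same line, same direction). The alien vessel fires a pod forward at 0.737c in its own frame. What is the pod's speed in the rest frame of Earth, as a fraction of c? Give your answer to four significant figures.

0.9803c

Compose velocities in two stages. Stage 1 (into S'): u₁ = (0.737+0.4256)/(1+0.737×0.4256) = 0.885.
Stage 2 (into S): u = (0.885+0.7199)/(1+0.885×0.7199) = 0.98032, so the speed is 0.9803c.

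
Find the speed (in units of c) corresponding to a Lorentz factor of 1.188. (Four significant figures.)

β = √(1 − 1/γ²) = √(1 − 1/1.411344) = √0.291456 = 0.5399.

0.5399c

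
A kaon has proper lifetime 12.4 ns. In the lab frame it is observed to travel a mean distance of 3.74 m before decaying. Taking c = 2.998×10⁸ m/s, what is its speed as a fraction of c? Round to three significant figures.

Lab distance = (lab lifetime)·v = γτ·βc, so βγ = d/(cτ) = 3.740/(2.998×10⁸ × 1.240×10^-8) = 1.006.
With βγ = 1.006: γ² = 1 + (βγ)² = 2.01204, and β = (βγ)/γ = 1.006/1.41846 = 0.709.

0.709c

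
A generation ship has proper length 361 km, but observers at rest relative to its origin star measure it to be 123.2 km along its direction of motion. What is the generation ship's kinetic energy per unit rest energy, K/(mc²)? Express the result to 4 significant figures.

From L = L₀/γ: γ = 361/123.2 = 2.93019.
Since K = (γ−1)mc², K/(mc²) = 2.93019 − 1 = 1.930.

1.930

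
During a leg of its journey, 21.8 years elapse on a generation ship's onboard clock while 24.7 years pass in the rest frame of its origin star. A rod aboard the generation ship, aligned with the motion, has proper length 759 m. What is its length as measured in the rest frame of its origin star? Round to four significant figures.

669.9 m

From Δt = γΔτ: γ = 24.7/21.8 = 1.13303.
The rod contracts by the same γ: 759 m / 1.13303 = 669.9 m.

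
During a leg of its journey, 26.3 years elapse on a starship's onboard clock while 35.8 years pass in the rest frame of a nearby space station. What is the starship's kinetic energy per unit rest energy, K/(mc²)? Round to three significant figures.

γ = Δt/Δτ = 35.8/26.3 = 1.36122.
Since K = (γ−1)mc², K/(mc²) = 1.36122 − 1 = 0.361.

0.361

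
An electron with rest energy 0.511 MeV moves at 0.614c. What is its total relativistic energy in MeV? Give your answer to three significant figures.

Lorentz factor: γ = (1 − 0.376996)^(−1/2) = 1.2669.
Total energy: E = γmc² = 1.2669 × 0.511 MeV = 0.647 MeV.

0.647 MeV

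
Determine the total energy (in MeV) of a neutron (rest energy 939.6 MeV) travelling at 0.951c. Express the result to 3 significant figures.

β² = 0.904401, so γ = 1/√0.095599 = 3.2342.
Total energy: E = γmc² = 3.2342 × 939.6 MeV = 3040 MeV.

3040 MeV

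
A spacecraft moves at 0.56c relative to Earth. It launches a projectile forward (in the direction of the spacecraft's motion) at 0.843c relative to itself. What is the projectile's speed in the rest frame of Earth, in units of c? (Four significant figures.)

Relativistic velocity addition: u = (u' + v)/(1 + u'v/c²), with u' = 0.843c and v = 0.56c.
Numerator: 0.843 + 0.56 = 1.403. Denominator: 1 + (0.843)(0.56) = 1.47208.
u = 1.403/1.47208 = 0.95307, so the speed is 0.9531c.

0.9531c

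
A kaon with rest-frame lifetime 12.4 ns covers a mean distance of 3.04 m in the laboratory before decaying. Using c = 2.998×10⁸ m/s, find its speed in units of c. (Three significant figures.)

0.633c

Lab distance = (lab lifetime)·v = γτ·βc, so βγ = d/(cτ) = 3.040/(2.998×10⁸ × 1.240×10^-8) = 0.81775.
With βγ = 0.81775: γ² = 1 + (βγ)² = 1.668715, and β = (βγ)/γ = 0.81775/1.29179 = 0.633.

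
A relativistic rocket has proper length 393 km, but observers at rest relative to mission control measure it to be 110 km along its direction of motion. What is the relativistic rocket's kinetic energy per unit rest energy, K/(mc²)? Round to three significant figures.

2.57

γ = L₀/L = 393/110 = 3.57273.
Since K = (γ−1)mc², K/(mc²) = 3.57273 − 1 = 2.57.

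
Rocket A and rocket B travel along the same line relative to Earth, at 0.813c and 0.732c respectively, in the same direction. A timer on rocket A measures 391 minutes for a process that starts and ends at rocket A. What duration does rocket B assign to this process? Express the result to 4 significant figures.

399.1 minutes

The velocity of rocket A relative to rocket B is (0.813 − 0.732)c / (1 − 0.813×0.732) = 0.20006c; relative speed 0.20006c.
At |u| = 0.20006c, γ = (1 − 0.040024)^(−1/2) = 1.0206.
The clock on rocket A records proper time, so rocket B measures Δt = γΔτ = 1.0206 × 391 = 399.1 minutes.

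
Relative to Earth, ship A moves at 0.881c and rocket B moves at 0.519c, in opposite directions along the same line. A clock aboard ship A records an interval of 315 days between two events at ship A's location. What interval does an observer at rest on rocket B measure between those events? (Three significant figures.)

1140 days

Transform ship A's velocity into rocket B's frame: (0.881 + 0.519)/(1 + 0.881·0.519) = 1.4/1.457239, so the relative speed is 0.96072c.
At |u| = 0.96072c, γ = (1 − 0.922983)^(−1/2) = 3.6034.
The clock on ship A records proper time, so rocket B measures Δt = γΔτ = 3.6034 × 315 = 1140 days.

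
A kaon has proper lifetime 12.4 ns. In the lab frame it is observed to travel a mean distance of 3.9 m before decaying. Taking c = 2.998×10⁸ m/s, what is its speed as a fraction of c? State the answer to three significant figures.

Lab distance = (lab lifetime)·v = γτ·βc, so βγ = d/(cτ) = 3.900/(2.998×10⁸ × 1.240×10^-8) = 1.0491.
With βγ = 1.0491: γ² = 1 + (βγ)² = 2.10061, and β = (βγ)/γ = 1.0491/1.44935 = 0.724.

0.724c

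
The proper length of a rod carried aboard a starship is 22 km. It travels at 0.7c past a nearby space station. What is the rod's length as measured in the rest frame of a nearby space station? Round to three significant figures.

γ = 1/√(1 − β²) = 1/√(1 − 0.49) = 1/√0.51 = 1/0.714143 = 1.4003.
Along the direction of motion the measured length is L₀/γ = 22/1.4003 = 15.7 km.

15.7 km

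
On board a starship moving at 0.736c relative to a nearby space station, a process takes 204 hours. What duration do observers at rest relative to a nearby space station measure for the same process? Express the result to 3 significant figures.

301 hours

With β = 0.736, γ = 1/√(1 − 0.736²) = 1/√0.458304 = 1.4771.
Time dilation: Δt = γ·Δτ = 1.4771 × 204 = 301 hours.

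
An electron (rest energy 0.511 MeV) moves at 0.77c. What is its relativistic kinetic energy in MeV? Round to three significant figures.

0.290 MeV

With β = 0.77, γ = 1/√(1 − 0.77²) = 1/√0.4071 = 1.56729.
Kinetic energy: K = (γ − 1)mc² = (1.56729 − 1) × 0.511 MeV = 0.56729 × 0.511 = 0.290 MeV.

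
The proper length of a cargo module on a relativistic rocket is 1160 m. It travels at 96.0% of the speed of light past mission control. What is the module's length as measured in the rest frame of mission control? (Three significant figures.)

325 m

With β = 0.96, γ = 1/√(1 − 0.96²) = 1/√0.0784 = 3.5714.
Along the direction of motion the measured length is L₀/γ = 1160/3.5714 = 325 m.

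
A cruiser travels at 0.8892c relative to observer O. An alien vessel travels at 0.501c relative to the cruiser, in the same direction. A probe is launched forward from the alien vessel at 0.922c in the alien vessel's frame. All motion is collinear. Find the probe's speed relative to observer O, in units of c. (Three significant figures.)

Apply u = (u'+v)/(1+u'v) twice. Probe in the cruiser frame: (0.922+0.501)/(1+0.922·0.501) = 1.423/1.461922 = 0.97338c.
That velocity, transformed to the rest frame of observer O: (0.97338+0.8892)/(1+0.97338·0.8892) = 1.86258/1.865529496 = 0.99842c.

0.998c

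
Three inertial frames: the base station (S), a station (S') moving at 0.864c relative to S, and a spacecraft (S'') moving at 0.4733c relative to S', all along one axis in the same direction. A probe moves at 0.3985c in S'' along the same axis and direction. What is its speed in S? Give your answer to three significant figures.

Compose velocities in two stages. Stage 1 (into S'): u₁ = (0.3985+0.4733)/(1+0.3985×0.4733) = 0.73346.
Stage 2 (into S): u = (0.73346+0.864)/(1+0.73346×0.864) = 0.97781, so the speed is 0.978c.

0.978c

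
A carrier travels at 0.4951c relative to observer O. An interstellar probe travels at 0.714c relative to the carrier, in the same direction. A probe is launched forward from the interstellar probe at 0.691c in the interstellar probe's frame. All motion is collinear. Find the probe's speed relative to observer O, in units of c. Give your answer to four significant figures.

Compose velocities in two stages. Stage 1 (into S'): u₁ = (0.691+0.714)/(1+0.691×0.714) = 0.94082.
Stage 2 (into S): u = (0.94082+0.4951)/(1+0.94082×0.4951) = 0.97962, so the speed is 0.9796c.

0.9796c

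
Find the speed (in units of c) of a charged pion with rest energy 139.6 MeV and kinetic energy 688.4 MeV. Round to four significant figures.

γ = 1 + K/(mc²) = 1 + 688.4/139.6 = 5.9312.
β = √(1 − 1/γ²) = √(1 − 0.0284259) = √0.9715741 = 0.9857.

0.9857c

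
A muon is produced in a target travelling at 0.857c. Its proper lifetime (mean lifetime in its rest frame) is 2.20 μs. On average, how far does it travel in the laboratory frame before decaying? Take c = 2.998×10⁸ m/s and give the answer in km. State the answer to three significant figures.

1.10 km

γ = 1/√(1 − β²) = 1/√(1 − 0.734449) = 1/√0.265551 = 1/0.515316 = 1.9406.
Lab-frame lifetime: Δt = γτ = 1.9406 × 2.20 μs = 4.2693 μs.
Distance: d = vΔt = 0.857 × 2.998×10⁸ m/s × 4.2693×10^-6 s = 1100 m = 1.10 km.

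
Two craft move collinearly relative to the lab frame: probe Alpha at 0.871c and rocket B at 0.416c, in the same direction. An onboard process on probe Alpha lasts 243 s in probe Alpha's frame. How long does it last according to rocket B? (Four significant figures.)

346.8 s

The velocity of probe Alpha relative to rocket B is (0.871 − 0.416)c / (1 − 0.871×0.416) = 0.71354c; relative speed 0.71354c.
At |u| = 0.71354c, γ = (1 − 0.509139)^(−1/2) = 1.4273.
Probe Alpha's interval is proper; time dilation gives Δt_B = γΔτ = 1.4273 × 243 s = 346.8 s.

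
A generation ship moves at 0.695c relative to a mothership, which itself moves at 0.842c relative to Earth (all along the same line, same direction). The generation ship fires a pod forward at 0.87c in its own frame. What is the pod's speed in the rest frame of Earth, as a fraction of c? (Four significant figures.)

First combine the pod and generation ship (S''→S'): u₁ = (0.87 + 0.695)/(1 + 0.87×0.695) = 1.565/1.60465 = 0.97529.
Then combine with the mothership (S'→S): u = (0.97529 + 0.842)/(1 + 0.97529×0.842) = 1.81729/1.82119418 = 0.99786.

0.9979c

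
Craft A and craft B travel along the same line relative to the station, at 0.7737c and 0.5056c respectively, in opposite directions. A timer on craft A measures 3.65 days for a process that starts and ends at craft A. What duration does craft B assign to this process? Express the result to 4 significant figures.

The velocity of craft A relative to craft B is (0.7737 + 0.5056)c / (1 + 0.7737×0.5056) = 0.91958c; relative speed 0.91958c.
γ for this relative speed: γ = 1/√(1 − 0.845627) = 2.5452.
The clock on craft A records proper time, so craft B measures Δt = γΔτ = 2.5452 × 3.65 = 9.290 days.

9.290 days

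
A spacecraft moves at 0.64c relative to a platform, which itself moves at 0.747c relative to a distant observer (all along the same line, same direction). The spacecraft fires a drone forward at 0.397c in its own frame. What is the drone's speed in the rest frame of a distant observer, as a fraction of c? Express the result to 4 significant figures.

First combine the drone and spacecraft (S''→S'): u₁ = (0.397 + 0.64)/(1 + 0.397×0.64) = 1.037/1.25408 = 0.8269.
Then combine with the platform (S'→S): u = (0.8269 + 0.747)/(1 + 0.8269×0.747) = 1.5739/1.6176943 = 0.97293.

0.9729c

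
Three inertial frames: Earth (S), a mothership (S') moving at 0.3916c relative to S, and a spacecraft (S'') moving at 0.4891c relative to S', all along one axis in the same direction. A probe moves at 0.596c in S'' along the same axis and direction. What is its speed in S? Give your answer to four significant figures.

Compose velocities in two stages. Stage 1 (into S'): u₁ = (0.596+0.4891)/(1+0.596×0.4891) = 0.84018.
Stage 2 (into S): u = (0.84018+0.3916)/(1+0.84018×0.3916) = 0.92684, so the speed is 0.9268c.

0.9268c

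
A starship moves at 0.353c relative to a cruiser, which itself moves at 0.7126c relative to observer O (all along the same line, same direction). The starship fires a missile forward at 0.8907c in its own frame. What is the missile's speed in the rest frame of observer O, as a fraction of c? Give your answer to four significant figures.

0.9908c

First combine the missile and starship (S''→S'): u₁ = (0.8907 + 0.353)/(1 + 0.8907×0.353) = 1.2437/1.3144171 = 0.9462.
Then combine with the cruiser (S'→S): u = (0.9462 + 0.7126)/(1 + 0.9462×0.7126) = 1.6588/1.67426212 = 0.99076.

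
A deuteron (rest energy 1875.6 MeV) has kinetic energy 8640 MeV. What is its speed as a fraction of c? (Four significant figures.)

0.9840c

γ = 1 + K/(mc²) = 1 + 8640/1875.6 = 5.6065.
β = √(1 − 1/γ²) = √(1 − 0.0318139) = √0.9681861 = 0.9840.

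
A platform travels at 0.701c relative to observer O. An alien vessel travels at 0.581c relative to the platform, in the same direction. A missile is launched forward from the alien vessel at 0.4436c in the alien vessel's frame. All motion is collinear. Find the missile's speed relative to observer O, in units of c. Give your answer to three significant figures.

Compose velocities in two stages. Stage 1 (into S'): u₁ = (0.4436+0.581)/(1+0.4436×0.581) = 0.81464.
Stage 2 (into S): u = (0.81464+0.701)/(1+0.81464×0.701) = 0.96472, so the speed is 0.965c.

0.965c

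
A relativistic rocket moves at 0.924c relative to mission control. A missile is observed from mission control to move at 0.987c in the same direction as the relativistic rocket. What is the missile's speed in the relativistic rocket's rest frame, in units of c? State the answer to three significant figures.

Transform to the relativistic rocket's frame: u' = (u − v)/(1 − uv/c²).
u' = (0.987 − 0.924)/(1 − 0.987×0.924) = 0.063/0.088012 = 0.71581.
Speed in the relativistic rocket's frame: 0.716c (in the same direction).

0.716c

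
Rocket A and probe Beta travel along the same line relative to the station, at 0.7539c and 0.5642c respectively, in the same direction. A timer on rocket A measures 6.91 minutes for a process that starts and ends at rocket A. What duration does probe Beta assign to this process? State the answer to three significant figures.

Speed of rocket A in probe Beta's frame: u = (v_A − v_B)/(1 − v_A v_B/c²) = (0.7539 − 0.5642)/(1 − 0.7539×0.5642) = 0.1897/0.57464962 = 0.33011; |u| = 0.33011c.
At |u| = 0.33011c, γ = (1 − 0.108973)^(−1/2) = 1.0594.
Rocket A's interval is proper; time dilation gives Δt_B = γΔτ = 1.0594 × 6.91 minutes = 7.32 minutes.

7.32 minutes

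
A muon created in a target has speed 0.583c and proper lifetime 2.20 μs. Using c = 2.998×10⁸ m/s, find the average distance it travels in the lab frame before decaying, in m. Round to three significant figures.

473 m

γ = 1/√(1 − β²) = 1/√(1 − 0.339889) = 1/√0.660111 = 1/0.812472 = 1.2308.
Lab-frame lifetime: Δt = γτ = 1.2308 × 2.20 μs = 2.7078 μs.
Distance: d = vΔt = 0.583 × 2.998×10⁸ m/s × 2.7078×10^-6 s = 473 m.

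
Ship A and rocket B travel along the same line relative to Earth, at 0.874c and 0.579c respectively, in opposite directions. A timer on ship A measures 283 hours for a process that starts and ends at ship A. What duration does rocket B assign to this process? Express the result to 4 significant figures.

The velocity of ship A relative to rocket B is (0.874 + 0.579)c / (1 + 0.874×0.579) = 0.96478c; relative speed 0.96478c.
γ for this relative speed: γ = 1/√(1 − 0.9308) = 3.8014.
Ship A's interval is proper; time dilation gives Δt_B = γΔτ = 3.8014 × 283 hours = 1076 hours.

1076 hours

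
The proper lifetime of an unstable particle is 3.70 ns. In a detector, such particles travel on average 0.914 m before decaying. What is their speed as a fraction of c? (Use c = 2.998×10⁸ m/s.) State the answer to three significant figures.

0.636c

Lab distance = (lab lifetime)·v = γτ·βc, so βγ = d/(cτ) = 0.9140/(2.998×10⁸ × 3.700×10^-9) = 0.82397.
With βγ = 0.82397: γ² = 1 + (βγ)² = 1.678927, and β = (βγ)/γ = 0.82397/1.29573 = 0.636.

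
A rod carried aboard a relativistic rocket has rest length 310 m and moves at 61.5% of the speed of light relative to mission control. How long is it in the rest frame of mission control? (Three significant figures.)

γ = 1/√(1 − β²) = 1/√(1 − 0.378225) = 1/√0.621775 = 1/0.788527 = 1.2682.
Along the direction of motion the measured length is L₀/γ = 310/1.2682 = 244 m.

244 m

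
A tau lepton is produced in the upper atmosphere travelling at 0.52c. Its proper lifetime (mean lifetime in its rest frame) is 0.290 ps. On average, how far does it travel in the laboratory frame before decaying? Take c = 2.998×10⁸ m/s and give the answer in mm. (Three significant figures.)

0.0529 mm

With β = 0.52, γ = 1/√(1 − 0.52²) = 1/√0.7296 = 1.1707.
Lab-frame lifetime: Δt = γτ = 1.1707 × 0.290 ps = 0.3395 ps.
Distance: d = vΔt = 0.52 × 2.998×10⁸ m/s × 3.3950×10^-13 s = 5.29×10^-5 m = 0.0529 mm.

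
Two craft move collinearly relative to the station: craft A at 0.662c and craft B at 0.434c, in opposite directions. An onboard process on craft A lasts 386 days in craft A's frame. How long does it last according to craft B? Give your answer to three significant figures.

Transform craft A's velocity into craft B's frame: (0.662 + 0.434)/(1 + 0.662·0.434) = 1.096/1.287308, so the relative speed is 0.85139c.
At |u| = 0.85139c, γ = (1 − 0.724865)^(−1/2) = 1.9065.
The clock on craft A records proper time, so craft B measures Δt = γΔτ = 1.9065 × 386 = 736 days.

736 days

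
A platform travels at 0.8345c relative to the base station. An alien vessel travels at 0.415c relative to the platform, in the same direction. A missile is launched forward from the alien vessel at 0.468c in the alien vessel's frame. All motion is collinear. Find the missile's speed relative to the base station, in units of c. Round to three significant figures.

0.973c

Apply u = (u'+v)/(1+u'v) twice. Missile in the platform frame: (0.468+0.415)/(1+0.468·0.415) = 0.883/1.19422 = 0.73939c.
That velocity, transformed to the rest frame of the base station: (0.73939+0.8345)/(1+0.73939·0.8345) = 1.57389/1.617020955 = 0.97333c.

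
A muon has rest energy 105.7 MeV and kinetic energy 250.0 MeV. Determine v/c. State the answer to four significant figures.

γ = 1 + K/(mc²) = 1 + 250.0/105.7 = 3.3652.
β = √(1 − 1/γ²) = √(1 − 0.0883036) = √0.9116964 = 0.9548.

0.9548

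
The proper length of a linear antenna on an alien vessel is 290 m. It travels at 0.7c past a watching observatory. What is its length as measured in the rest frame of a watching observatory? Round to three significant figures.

207 m

With β = 0.7, γ = 1/√(1 − 0.7²) = 1/√0.51 = 1.4003.
Along the direction of motion the measured length is L₀/γ = 290/1.4003 = 207 m.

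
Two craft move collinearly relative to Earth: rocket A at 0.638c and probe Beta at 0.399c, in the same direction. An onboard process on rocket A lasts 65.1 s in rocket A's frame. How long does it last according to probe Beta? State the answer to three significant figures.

Transform rocket A's velocity into probe Beta's frame: (0.638 − 0.399)/(1 − 0.638·0.399) = 0.239/0.745438, so the relative speed is 0.32062c.
At |u| = 0.32062c, γ = (1 − 0.102797)^(−1/2) = 1.0557.
Rocket A's interval is proper; time dilation gives Δt_B = γΔτ = 1.0557 × 65.1 s = 68.7 s.

68.7 s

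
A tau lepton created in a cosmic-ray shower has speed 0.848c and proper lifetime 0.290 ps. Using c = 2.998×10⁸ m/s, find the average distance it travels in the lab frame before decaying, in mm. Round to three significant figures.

0.139 mm

With β = 0.848, γ = 1/√(1 − 0.848²) = 1/√0.280896 = 1.8868.
Lab-frame lifetime: Δt = γτ = 1.8868 × 0.290 ps = 0.54717 ps.
Distance: d = vΔt = 0.848 × 2.998×10⁸ m/s × 5.4717×10^-13 s = 1.39×10^-4 m = 0.139 mm.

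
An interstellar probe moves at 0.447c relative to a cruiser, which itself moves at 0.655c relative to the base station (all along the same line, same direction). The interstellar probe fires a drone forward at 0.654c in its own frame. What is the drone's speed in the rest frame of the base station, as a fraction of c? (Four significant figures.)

Apply u = (u'+v)/(1+u'v) twice. Drone in the cruiser frame: (0.654+0.447)/(1+0.654·0.447) = 1.101/1.292338 = 0.85194c.
That velocity, transformed to the rest frame of the base station: (0.85194+0.655)/(1+0.85194·0.655) = 1.50694/1.5580207 = 0.96721c.

0.9672c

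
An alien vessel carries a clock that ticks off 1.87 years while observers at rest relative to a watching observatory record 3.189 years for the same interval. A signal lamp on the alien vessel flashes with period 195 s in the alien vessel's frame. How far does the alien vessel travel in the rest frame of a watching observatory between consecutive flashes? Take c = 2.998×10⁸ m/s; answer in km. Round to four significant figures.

The time-dilation ratio gives γ = 3.189/1.87 = 1.70535.
β = √(1 − 1/γ²) = 0.81003. Lab-frame period = γτ = 1.70535×195 s = 332.54 s. Distance = βc × γτ = 0.81003 × 2.998×10⁸ m/s × 332.54 s = 8.0756×10^10 m = 8.076×10^7 km.

8.076×10^7 km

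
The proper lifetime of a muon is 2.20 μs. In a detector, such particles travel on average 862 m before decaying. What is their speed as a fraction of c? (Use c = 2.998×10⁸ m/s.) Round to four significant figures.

0.7942c

Lab distance = (lab lifetime)·v = γτ·βc, so βγ = d/(cτ) = 862.0/(2.998×10⁸ × 2.200×10^-6) = 1.3069.
With βγ = 1.3069: γ² = 1 + (βγ)² = 2.70799, and β = (βγ)/γ = 1.3069/1.6456 = 0.7942.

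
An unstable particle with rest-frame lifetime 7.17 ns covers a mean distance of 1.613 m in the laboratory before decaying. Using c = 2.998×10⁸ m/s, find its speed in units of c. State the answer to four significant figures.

d = βγcτ ⇒ βγ = d/(cτ) = 1.613 m / (2.149566 m) = 0.75038.
β = (βγ)/√(1+(βγ)²) = 0.75038/√1.56307 = 0.6002.

0.6002c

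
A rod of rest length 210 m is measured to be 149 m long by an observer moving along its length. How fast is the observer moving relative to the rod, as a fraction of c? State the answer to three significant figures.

Length contraction gives γ = L₀/L = 210/149 = 1.4094.
β = √(1 − 1/γ²) = √0.496579 = 0.705.

0.705c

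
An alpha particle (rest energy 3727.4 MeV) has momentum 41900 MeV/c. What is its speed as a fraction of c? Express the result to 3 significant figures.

0.996c

pc/(mc²) = 41900/3727.4 = 11.241 = βγ = β/√(1−β²).
So β² = x²/(1 + x²) with x = 11.241: x² = 126.36, β² = 126.36/127.36 = 0.992148, β = 0.996.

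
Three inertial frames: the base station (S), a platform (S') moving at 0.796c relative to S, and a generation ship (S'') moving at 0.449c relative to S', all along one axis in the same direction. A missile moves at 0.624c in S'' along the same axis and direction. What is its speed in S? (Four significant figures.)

Compose velocities in two stages. Stage 1 (into S'): u₁ = (0.624+0.449)/(1+0.624×0.449) = 0.83817.
Stage 2 (into S): u = (0.83817+0.796)/(1+0.83817×0.796) = 0.9802, so the speed is 0.9802c.

0.9802c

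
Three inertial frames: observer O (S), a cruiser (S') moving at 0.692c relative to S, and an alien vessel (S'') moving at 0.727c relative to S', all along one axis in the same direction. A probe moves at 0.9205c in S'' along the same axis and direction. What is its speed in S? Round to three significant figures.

0.998c

Compose velocities in two stages. Stage 1 (into S'): u₁ = (0.9205+0.727)/(1+0.9205×0.727) = 0.987.
Stage 2 (into S): u = (0.987+0.692)/(1+0.987×0.692) = 0.99762, so the speed is 0.998c.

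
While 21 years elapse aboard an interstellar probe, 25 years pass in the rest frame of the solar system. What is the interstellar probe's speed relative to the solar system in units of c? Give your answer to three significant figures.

γ = Δt/Δτ = 25/21 = 1.1905.
β = √(1 − 1/γ²) = √(1 − 0.705572) = √0.294428 = 0.543.

0.543c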